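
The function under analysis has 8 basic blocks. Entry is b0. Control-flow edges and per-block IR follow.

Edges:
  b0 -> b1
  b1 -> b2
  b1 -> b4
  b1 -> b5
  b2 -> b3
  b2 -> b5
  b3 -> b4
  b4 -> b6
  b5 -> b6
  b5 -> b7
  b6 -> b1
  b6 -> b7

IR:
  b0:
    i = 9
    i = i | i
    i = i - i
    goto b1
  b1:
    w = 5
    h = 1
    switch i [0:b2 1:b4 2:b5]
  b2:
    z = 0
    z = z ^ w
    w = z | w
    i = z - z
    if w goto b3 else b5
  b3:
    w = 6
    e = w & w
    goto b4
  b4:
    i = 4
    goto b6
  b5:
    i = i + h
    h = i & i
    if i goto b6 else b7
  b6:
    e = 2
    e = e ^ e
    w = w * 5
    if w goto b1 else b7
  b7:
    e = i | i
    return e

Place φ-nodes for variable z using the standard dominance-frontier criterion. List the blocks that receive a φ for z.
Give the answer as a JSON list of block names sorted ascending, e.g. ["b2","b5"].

Answer: ["b1", "b4", "b5", "b6", "b7"]

Analysis:
idom tree: b1←b0 b2←b1 b3←b2 b4←b1 b5←b1 b6←b1 b7←b1
Dom∩ at merges:
  b1: preds {b0,b6}: {b0} ∩ {b0,b1,b6} = {b0}; idom=b0
  b4: preds {b1,b3}: {b0,b1} ∩ {b0,b1,b2,b3} = {b0,b1}; idom=b1
  b5: preds {b1,b2}: {b0,b1} ∩ {b0,b1,b2} = {b0,b1}; idom=b1
  b6: preds {b4,b5}: {b0,b1,b4} ∩ {b0,b1,b5} = {b0,b1}; idom=b1
  b7: preds {b5,b6}: {b0,b1,b5} ∩ {b0,b1,b6} = {b0,b1}; idom=b1

Frontier:
  join b1 pred b0: · stop@b0
  join b1 pred b6: b6→b1 stop@b0
  join b4 pred b1: · stop@b1
  join b4 pred b3: b3→b2 stop@b1
  join b5 pred b1: · stop@b1
  join b5 pred b2: b2 stop@b1
  join b6 pred b4: b4 stop@b1
  join b6 pred b5: b5 stop@b1
  join b7 pred b5: b5 stop@b1
  join b7 pred b6: b6 stop@b1
  b0: DF=∅
  b1: DF={b1}
  b2: DF={b4,b5}
  b3: DF={b4}
  b4: DF={b6}
  b5: DF={b6,b7}
  b6: DF={b1,b7}
  b7: DF=∅

φ for z: defs {b2}
  DF⁺ = {b1,b4,b5,b6,b7}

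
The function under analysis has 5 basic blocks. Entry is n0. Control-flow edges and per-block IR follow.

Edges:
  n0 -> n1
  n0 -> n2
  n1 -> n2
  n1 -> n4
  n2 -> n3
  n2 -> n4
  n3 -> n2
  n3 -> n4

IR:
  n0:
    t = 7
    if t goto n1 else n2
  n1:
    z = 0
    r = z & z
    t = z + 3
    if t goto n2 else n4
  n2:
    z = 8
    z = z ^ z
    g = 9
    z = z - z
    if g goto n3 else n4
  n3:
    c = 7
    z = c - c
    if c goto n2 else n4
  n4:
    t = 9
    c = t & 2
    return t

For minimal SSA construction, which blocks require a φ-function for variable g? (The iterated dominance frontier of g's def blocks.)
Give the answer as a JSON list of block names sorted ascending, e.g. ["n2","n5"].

idom tree: n1←n0 n2←n0 n3←n2 n4←n0
Dom∩ at merges:
  n2: preds {n0,n1,n3}: {n0} ∩ {n0,n1} ∩ {n0,n2,n3} = {n0}; idom=n0
  n4: preds {n1,n2,n3}: {n0,n1} ∩ {n0,n2} ∩ {n0,n2,n3} = {n0}; idom=n0

DF derivation:
  join n2 pred n0: · stop@n0
  join n2 pred n1: n1 stop@n0
  join n2 pred n3: n3→n2 stop@n0
  join n4 pred n1: n1 stop@n0
  join n4 pred n2: n2 stop@n0
  join n4 pred n3: n3→n2 stop@n0
  n0: DF=∅
  n1: DF={n2,n4}
  n2: DF={n2,n4}
  n3: DF={n2,n4}
  n4: DF=∅

φ for g: defs {n2}
  DF⁺ = {n2,n4}

Answer: ["n2", "n4"]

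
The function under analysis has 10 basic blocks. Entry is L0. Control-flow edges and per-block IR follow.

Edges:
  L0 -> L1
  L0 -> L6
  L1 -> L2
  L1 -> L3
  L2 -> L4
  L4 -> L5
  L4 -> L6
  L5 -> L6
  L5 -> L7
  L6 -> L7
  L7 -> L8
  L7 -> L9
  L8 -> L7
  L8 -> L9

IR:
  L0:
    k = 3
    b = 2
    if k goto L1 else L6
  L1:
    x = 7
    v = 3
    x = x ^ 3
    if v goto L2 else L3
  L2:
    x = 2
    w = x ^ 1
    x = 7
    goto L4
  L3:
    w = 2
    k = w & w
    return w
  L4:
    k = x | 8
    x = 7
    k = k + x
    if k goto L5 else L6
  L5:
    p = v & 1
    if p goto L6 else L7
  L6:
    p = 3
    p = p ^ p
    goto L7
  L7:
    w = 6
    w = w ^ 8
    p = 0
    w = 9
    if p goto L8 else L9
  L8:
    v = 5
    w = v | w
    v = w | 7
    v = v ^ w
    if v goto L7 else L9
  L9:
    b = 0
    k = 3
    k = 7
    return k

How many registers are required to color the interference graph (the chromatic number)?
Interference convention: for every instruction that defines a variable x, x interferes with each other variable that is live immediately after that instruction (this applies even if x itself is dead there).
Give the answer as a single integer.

def/use:
  L0 def {b,k} use ∅
  L1 def {v,x} use ∅
  L2 def {w,x} use ∅
  L3 def {k,w} use ∅
  L4 def {k,x} use {x}
  L5 def {p} use {v}
  L6 def {p} use ∅
  L7 def {p,w} use ∅
  L8 def {v,w} use {w}
  L9 def {b,k} use ∅

Liveness:
  live L0: ∅→∅
  live L1: ∅→{v}
  live L2: {v}→{v,x}
  live L3: ∅→∅
  live L4: {v,x}→{v}
  live L5: {v}→∅
  live L6: ∅→∅
  live L7: ∅→{w}
  live L8: {w}→∅
  live L9: ∅→∅

Interfere edges:
  b: {k}
  k: {b,v,w,x}
  p: {w}
  v: {k,w,x}
  w: {k,p,v}
  x: {k,v}

Registers:
  lower bound: {k,v,w} mutually conflict ⇒ χ ≥ 3
  assign b→r1 k→r0 p→r0 v→r1 w→r2 x→r2 — no edge inside a register ⇒ χ ≤ 3
  χ = 3

Answer: 3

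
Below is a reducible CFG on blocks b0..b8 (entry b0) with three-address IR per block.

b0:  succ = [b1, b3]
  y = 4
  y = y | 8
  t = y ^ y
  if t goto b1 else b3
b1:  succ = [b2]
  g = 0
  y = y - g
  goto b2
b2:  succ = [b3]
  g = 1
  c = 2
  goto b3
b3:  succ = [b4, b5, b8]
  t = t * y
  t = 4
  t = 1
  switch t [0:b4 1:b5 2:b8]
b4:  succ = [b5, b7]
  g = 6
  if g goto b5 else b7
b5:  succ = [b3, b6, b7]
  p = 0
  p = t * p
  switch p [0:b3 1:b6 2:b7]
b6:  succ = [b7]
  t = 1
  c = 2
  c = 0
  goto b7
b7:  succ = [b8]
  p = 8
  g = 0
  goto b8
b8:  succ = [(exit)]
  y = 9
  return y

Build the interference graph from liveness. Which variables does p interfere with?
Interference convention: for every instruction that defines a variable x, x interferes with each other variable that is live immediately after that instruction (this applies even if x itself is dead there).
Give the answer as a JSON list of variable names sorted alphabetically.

Answer: ["t", "y"]

Derivation:
Block summaries:
  b0: def={t,y} ue=∅
  b1: def={g,y} ue={y}
  b2: def={c,g} ue=∅
  b3: def={t} ue={t,y}
  b4: def={g} ue=∅
  b5: def={p} ue={t}
  b6: def={c,t} ue=∅
  b7: def={g,p} ue=∅
  b8: def={y} ue=∅

Backward fixpoint:
  b0 li=∅ lo={t,y}
  b1 li={t,y} lo={t,y}
  b2 li={t,y} lo={t,y}
  b3 li={t,y} lo={t,y}
  b4 li={t,y} lo={t,y}
  b5 li={t,y} lo={t,y}
  b6 li=∅ lo=∅
  b7 li=∅ lo=∅
  b8 li=∅ lo=∅

Interfere edges:
  c↔{t,y}
  g↔{t,y}
  p↔{t,y}
  t↔{c,g,p,y}
  y↔{c,g,p,t}

N(p) = ["t", "y"]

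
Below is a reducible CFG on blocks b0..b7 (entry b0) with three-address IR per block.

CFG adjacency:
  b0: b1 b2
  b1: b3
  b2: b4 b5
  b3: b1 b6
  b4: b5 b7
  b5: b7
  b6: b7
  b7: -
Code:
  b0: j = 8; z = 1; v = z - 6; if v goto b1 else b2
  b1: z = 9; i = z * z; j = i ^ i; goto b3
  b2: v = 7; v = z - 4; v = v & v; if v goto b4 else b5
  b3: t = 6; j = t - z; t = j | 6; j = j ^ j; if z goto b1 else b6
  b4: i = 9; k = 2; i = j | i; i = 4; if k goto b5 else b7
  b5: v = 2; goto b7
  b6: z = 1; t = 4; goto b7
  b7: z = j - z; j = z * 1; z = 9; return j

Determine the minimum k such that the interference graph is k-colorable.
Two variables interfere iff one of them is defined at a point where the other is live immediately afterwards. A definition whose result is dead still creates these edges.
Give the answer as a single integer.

Answer: 4

Derivation:
def/use:
  b0: {j,v,z} / ∅
  b1: {i,j,z} / ∅
  b2: {v} / {z}
  b3: {j,t} / {z}
  b4: {i,k} / {j}
  b5: {v} / ∅
  b6: {t,z} / ∅
  b7: {j,z} / {j,z}

Liveness:
  b0 li=∅ lo={j,z}
  b1 li=∅ lo={z}
  b2 li={j,z} lo={j,z}
  b3 li={z} lo={j}
  b4 li={j,z} lo={j,z}
  b5 li={j,z} lo={j,z}
  b6 li={j} lo={j,z}
  b7 li={j,z} lo=∅

Conflict graph:
  i↔{j,k,z}
  j↔{i,k,t,v,z}
  k↔{i,j,z}
  t↔{j,z}
  v↔{j,z}
  z↔{i,j,k,t,v}

Colouring:
  clique {i,j,k,z} ⇒ need ≥ 4
  4-colouring: r0={j}  r1={z}  r2={i,t,v}  r3={k}
  χ = 4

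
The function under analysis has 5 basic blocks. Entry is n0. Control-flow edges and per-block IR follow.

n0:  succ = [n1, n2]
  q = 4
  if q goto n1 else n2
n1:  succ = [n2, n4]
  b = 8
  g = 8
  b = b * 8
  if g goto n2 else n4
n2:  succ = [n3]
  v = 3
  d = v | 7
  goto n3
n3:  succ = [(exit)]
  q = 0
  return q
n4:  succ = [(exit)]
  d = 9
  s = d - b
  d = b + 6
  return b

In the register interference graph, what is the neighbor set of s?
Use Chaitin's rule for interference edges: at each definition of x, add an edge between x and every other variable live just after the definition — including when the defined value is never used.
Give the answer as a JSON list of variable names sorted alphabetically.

Block summaries:
  n0: {q} / ∅
  n1: {b,g} / ∅
  n2: {d,v} / ∅
  n3: {q} / ∅
  n4: {d,s} / {b}

Live sets:
  n0: in=∅ out=∅
  n1: in=∅ out={b}
  n2: in=∅ out=∅
  n3: in=∅ out=∅
  n4: in={b} out=∅

Interference:
  b — {d,g,s}
  d — {b}
  g — {b}
  q — ∅
  s — {b}
  v — ∅

N(s) = ["b"]

Answer: ["b"]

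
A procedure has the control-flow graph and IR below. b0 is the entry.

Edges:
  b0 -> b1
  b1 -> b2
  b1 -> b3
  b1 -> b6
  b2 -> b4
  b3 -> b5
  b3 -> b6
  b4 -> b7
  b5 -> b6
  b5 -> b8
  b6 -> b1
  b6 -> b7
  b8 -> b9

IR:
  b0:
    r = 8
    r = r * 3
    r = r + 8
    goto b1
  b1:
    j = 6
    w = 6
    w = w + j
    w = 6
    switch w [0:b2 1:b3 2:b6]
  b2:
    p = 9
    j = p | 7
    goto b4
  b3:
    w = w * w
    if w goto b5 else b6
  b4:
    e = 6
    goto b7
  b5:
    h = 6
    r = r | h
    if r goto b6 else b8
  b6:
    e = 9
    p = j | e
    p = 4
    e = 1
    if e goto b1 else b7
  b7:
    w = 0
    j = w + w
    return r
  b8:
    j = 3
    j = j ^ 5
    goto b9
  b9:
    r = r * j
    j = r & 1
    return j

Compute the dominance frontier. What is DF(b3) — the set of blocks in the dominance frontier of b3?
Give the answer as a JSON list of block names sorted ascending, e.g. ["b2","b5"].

idom tree: b1←b0 b2←b1 b3←b1 b4←b2 b5←b3 b6←b1 b7←b1 b8←b5 b9←b8
Join-block Dom:
  b1: preds {b0,b6}: {b0} ∩ {b0,b1,b6} = {b0}; idom=b0
  b6: preds {b1,b3,b5}: {b0,b1} ∩ {b0,b1,b3} ∩ {b0,b1,b3,b5} = {b0,b1}; idom=b1
  b7: preds {b4,b6}: {b0,b1,b2,b4} ∩ {b0,b1,b6} = {b0,b1}; idom=b1

Frontier:
  b1←b0: walk · to b0
  b1←b6: walk b6→b1 to b0
  b6←b1: walk · to b1
  b6←b3: walk b3 to b1
  b6←b5: walk b5→b3 to b1
  b7←b4: walk b4→b2 to b1
  b7←b6: walk b6 to b1
  b0: DF=∅
  b1: DF={b1}
  b2: DF={b7}
  b3: DF={b6}
  b4: DF={b7}
  b5: DF={b6}
  b6: DF={b1,b7}
  b7: DF=∅
  b8: DF=∅
  b9: DF=∅

DF(b3) = ["b6"]

Answer: ["b6"]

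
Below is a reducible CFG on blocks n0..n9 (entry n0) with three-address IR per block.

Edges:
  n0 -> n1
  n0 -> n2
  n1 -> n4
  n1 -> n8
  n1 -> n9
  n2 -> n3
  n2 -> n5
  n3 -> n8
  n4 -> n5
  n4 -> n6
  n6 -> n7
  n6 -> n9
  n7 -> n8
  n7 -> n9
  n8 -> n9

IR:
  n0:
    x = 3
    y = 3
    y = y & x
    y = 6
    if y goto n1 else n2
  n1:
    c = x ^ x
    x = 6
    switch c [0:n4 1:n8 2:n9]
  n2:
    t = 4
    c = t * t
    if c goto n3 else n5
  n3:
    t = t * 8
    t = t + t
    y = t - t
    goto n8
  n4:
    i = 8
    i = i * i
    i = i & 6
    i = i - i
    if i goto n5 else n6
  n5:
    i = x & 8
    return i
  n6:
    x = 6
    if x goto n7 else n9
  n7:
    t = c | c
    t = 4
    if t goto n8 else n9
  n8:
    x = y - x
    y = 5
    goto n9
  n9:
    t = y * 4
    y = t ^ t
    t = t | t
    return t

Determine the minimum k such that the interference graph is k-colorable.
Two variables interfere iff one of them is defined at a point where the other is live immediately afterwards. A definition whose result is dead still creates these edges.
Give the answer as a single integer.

Answer: 4

Working:
def/use:
  n0: def={x,y} ue=∅
  n1: def={c,x} ue={x}
  n2: def={c,t} ue=∅
  n3: def={t,y} ue={t}
  n4: def={i} ue=∅
  n5: def={i} ue={x}
  n6: def={x} ue=∅
  n7: def={t} ue={c}
  n8: def={x,y} ue={x,y}
  n9: def={t,y} ue={y}

Live sets:
  n0 li=∅ lo={x,y}
  n1 li={x,y} lo={c,x,y}
  n2 li={x} lo={t,x}
  n3 li={t,x} lo={x,y}
  n4 li={c,x,y} lo={c,x,y}
  n5 li={x} lo=∅
  n6 li={c,y} lo={c,x,y}
  n7 li={c,x,y} lo={x,y}
  n8 li={x,y} lo={y}
  n9 li={y} lo=∅

Interference:
  c — {i,t,x,y}
  i — {c,x,y}
  t — {c,x,y}
  x — {c,i,t,y}
  y — {c,i,t,x}

Colouring:
  lower bound: {c,i,x,y} mutually conflict ⇒ χ ≥ 4
  4-colouring: R0={c}  R1={x}  R2={y}  R3={i,t}
  χ = 4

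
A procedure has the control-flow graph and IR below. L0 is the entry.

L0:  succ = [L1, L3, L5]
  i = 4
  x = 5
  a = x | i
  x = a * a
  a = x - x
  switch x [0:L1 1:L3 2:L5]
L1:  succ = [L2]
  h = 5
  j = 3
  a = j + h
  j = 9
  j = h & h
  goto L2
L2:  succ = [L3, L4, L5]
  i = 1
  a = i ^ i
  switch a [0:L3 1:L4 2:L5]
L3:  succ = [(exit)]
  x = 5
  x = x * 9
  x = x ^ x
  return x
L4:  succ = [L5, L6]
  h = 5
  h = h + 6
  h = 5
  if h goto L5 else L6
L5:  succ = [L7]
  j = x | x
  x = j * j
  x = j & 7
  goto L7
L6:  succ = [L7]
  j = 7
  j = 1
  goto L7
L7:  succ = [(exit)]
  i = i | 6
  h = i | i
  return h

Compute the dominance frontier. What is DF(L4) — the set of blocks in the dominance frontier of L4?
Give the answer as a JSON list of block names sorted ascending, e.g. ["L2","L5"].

idom tree: L1←L0 L2←L1 L3←L0 L4←L2 L5←L0 L6←L4 L7←L0
Dom at joins:
  L3: preds {L0,L2}: {L0} ∩ {L0,L1,L2} = {L0}; idom=L0
  L5: preds {L0,L2,L4}: {L0} ∩ {L0,L1,L2} ∩ {L0,L1,L2,L4} = {L0}; idom=L0
  L7: preds {L5,L6}: {L0,L5} ∩ {L0,L1,L2,L4,L6} = {L0}; idom=L0

DF walk-up:
  L3←L0: walk · to L0
  L3←L2: walk L2→L1 to L0
  L5←L0: walk · to L0
  L5←L2: walk L2→L1 to L0
  L5←L4: walk L4→L2→L1 to L0
  L7←L5: walk L5 to L0
  L7←L6: walk L6→L4→L2→L1 to L0
  L0: DF=∅
  L1: DF={L3,L5,L7}
  L2: DF={L3,L5,L7}
  L3: DF=∅
  L4: DF={L5,L7}
  L5: DF={L7}
  L6: DF={L7}
  L7: DF=∅

DF(L4) = ["L5", "L7"]

Answer: ["L5", "L7"]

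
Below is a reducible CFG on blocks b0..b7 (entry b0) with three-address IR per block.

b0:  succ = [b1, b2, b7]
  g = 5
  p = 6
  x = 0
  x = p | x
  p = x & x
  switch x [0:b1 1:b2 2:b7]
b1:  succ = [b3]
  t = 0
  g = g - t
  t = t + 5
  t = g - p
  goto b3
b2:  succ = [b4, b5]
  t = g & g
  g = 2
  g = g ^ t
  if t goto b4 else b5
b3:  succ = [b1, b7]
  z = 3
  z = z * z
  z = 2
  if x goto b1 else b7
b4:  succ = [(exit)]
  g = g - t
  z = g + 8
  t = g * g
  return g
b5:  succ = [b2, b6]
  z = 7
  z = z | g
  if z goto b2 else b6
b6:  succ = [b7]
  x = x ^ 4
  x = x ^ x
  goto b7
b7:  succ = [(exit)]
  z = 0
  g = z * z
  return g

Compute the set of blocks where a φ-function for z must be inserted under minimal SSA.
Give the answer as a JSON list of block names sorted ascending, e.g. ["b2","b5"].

idom tree: b1←b0 b2←b0 b3←b1 b4←b2 b5←b2 b6←b5 b7←b0
Dom at joins:
  b1: preds {b0,b3}: {b0} ∩ {b0,b1,b3} = {b0}; idom=b0
  b2: preds {b0,b5}: {b0} ∩ {b0,b2,b5} = {b0}; idom=b0
  b7: preds {b0,b3,b6}: {b0} ∩ {b0,b1,b3} ∩ {b0,b2,b5,b6} = {b0}; idom=b0

DF derivation:
  b1←b0: walk · to b0
  b1←b3: walk b3→b1 to b0
  b2←b0: walk · to b0
  b2←b5: walk b5→b2 to b0
  b7←b0: walk · to b0
  b7←b3: walk b3→b1 to b0
  b7←b6: walk b6→b5→b2 to b0
  DF(b0)=∅
  DF(b1)={b1,b7}
  DF(b2)={b2,b7}
  DF(b3)={b1,b7}
  DF(b4)=∅
  DF(b5)={b2,b7}
  DF(b6)={b7}
  DF(b7)=∅

φ for z: defs {b3,b4,b5,b7}
  DF⁺ = {b1,b2,b7}

Answer: ["b1", "b2", "b7"]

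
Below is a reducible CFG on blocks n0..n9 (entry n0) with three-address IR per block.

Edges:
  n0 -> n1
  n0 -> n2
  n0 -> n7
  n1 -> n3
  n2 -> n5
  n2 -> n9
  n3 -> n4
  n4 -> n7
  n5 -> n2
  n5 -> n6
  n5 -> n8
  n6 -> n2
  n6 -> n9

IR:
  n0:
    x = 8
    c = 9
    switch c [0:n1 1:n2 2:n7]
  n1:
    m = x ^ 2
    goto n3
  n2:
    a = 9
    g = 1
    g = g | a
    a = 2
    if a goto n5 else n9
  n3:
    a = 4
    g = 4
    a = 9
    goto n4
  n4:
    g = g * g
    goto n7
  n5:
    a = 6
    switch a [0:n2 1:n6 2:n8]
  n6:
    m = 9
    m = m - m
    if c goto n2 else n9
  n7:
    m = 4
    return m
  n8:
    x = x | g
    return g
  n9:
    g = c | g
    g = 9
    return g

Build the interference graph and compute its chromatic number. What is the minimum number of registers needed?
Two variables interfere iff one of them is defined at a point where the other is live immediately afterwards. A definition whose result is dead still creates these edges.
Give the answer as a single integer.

Per-block:
  n0: {c,x} / ∅
  n1: {m} / {x}
  n2: {a,g} / ∅
  n3: {a,g} / ∅
  n4: {g} / {g}
  n5: {a} / ∅
  n6: {m} / {c}
  n7: {m} / ∅
  n8: {x} / {g,x}
  n9: {g} / {c,g}

Live sets:
  n0 li=∅ lo={c,x}
  n1 li={x} lo=∅
  n2 li={c,x} lo={c,g,x}
  n3 li=∅ lo={g}
  n4 li={g} lo=∅
  n5 li={c,g,x} lo={c,g,x}
  n6 li={c,g,x} lo={c,g,x}
  n7 li=∅ lo=∅
  n8 li={g,x} lo=∅
  n9 li={c,g} lo=∅

Conflict graph:
  a — {c,g,x}
  c — {a,g,m,x}
  g — {a,c,m,x}
  m — {c,g,x}
  x — {a,c,g,m}

Chromatic number:
  {a,c,g,x} pairwise interfere (4-clique) ⇒ χ ≥ 4
  4-colouring: R0={c}  R1={g}  R2={x}  R3={a,m}
  χ = 4

Answer: 4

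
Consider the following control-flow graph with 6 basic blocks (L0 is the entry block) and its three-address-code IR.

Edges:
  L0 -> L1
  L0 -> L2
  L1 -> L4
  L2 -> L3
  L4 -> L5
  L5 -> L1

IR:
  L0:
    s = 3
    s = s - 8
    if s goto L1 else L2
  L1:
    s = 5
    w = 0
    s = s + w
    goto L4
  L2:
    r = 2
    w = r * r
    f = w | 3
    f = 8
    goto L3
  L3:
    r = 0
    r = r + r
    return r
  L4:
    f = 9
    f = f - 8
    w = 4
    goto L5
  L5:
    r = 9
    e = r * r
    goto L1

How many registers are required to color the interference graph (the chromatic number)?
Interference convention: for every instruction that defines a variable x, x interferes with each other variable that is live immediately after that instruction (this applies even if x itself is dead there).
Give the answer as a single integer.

def/use:
  L0: def={s} ue=∅
  L1: def={s,w} ue=∅
  L2: def={f,r,w} ue=∅
  L3: def={r} ue=∅
  L4: def={f,w} ue=∅
  L5: def={e,r} ue=∅

Backward fixpoint:
  live L0: ∅→∅
  live L1: ∅→∅
  live L2: ∅→∅
  live L3: ∅→∅
  live L4: ∅→∅
  live L5: ∅→∅

Conflict graph:
  e — ∅
  f — ∅
  r — ∅
  s — {w}
  w — {s}

Registers:
  clique {s,w} ⇒ need ≥ 2
  assign e→r0 f→r0 r→r0 s→r0 w→r1 — no edge inside a register ⇒ χ ≤ 2
  χ = 2

Answer: 2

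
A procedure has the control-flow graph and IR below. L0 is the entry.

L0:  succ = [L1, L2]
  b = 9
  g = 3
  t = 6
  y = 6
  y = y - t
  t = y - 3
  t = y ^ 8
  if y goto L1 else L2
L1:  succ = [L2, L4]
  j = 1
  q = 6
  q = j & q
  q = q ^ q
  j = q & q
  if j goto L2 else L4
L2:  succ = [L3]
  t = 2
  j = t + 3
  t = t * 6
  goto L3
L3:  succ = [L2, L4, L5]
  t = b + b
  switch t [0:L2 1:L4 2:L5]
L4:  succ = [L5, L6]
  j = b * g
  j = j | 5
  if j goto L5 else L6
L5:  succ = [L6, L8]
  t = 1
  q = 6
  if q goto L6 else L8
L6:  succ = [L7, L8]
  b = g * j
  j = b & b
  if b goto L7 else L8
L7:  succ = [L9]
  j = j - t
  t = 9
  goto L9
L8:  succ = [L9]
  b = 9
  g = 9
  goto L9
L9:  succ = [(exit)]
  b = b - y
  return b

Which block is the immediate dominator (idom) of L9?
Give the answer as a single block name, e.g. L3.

Answer: L0

Analysis:
idom tree: L1←L0 L2←L0 L3←L2 L4←L0 L5←L0 L6←L0 L7←L6 L8←L0 L9←L0
Join-block Dom:
  L2: preds {L0,L1,L3}: {L0} ∩ {L0,L1} ∩ {L0,L2,L3} = {L0}; idom=L0
  L4: preds {L1,L3}: {L0,L1} ∩ {L0,L2,L3} = {L0}; idom=L0
  L5: preds {L3,L4}: {L0,L2,L3} ∩ {L0,L4} = {L0}; idom=L0
  L6: preds {L4,L5}: {L0,L4} ∩ {L0,L5} = {L0}; idom=L0
  L8: preds {L5,L6}: {L0,L5} ∩ {L0,L6} = {L0}; idom=L0
  L9: preds {L7,L8}: {L0,L6,L7} ∩ {L0,L8} = {L0}; idom=L0

idom(L9) = L0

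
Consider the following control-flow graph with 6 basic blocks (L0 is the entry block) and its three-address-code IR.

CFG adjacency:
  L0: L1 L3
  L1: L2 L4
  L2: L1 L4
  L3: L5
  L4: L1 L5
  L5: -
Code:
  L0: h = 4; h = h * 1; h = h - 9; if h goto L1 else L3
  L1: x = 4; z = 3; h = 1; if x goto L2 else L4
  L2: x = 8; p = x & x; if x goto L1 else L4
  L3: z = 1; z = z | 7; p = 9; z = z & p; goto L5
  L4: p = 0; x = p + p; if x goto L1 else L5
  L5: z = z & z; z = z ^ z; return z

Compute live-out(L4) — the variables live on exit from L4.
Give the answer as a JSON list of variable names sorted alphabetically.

def/use:
  L0 def {h} use ∅
  L1 def {h,x,z} use ∅
  L2 def {p,x} use ∅
  L3 def {p,z} use ∅
  L4 def {p,x} use ∅
  L5 def {z} use {z}

Live sets:
  live L0: ∅→∅
  live L1: ∅→{z}
  live L2: {z}→{z}
  live L3: ∅→{z}
  live L4: {z}→{z}
  live L5: {z}→∅

live-out(L4) = ["z"]

Answer: ["z"]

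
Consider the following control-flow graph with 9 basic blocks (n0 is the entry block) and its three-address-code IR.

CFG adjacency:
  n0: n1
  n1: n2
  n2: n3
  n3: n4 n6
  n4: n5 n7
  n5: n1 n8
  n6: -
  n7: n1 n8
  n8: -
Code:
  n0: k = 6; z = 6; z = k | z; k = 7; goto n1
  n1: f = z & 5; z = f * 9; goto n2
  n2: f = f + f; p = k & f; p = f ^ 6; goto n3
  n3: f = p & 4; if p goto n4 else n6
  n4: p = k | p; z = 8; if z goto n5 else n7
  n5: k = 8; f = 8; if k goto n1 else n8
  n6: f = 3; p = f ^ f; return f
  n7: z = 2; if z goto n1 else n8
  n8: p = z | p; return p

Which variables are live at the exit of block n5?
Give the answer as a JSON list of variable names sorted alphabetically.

Per-block:
  n0: {k,z} / ∅
  n1: {f,z} / {z}
  n2: {f,p} / {f,k}
  n3: {f} / {p}
  n4: {p,z} / {k,p}
  n5: {f,k} / ∅
  n6: {f,p} / ∅
  n7: {z} / ∅
  n8: {p} / {p,z}

Liveness:
  n0: in=∅ out={k,z}
  n1: in={k,z} out={f,k}
  n2: in={f,k} out={k,p}
  n3: in={k,p} out={k,p}
  n4: in={k,p} out={k,p,z}
  n5: in={p,z} out={k,p,z}
  n6: in=∅ out=∅
  n7: in={k,p} out={k,p,z}
  n8: in={p,z} out=∅

live-out(n5) = ["k", "p", "z"]

Answer: ["k", "p", "z"]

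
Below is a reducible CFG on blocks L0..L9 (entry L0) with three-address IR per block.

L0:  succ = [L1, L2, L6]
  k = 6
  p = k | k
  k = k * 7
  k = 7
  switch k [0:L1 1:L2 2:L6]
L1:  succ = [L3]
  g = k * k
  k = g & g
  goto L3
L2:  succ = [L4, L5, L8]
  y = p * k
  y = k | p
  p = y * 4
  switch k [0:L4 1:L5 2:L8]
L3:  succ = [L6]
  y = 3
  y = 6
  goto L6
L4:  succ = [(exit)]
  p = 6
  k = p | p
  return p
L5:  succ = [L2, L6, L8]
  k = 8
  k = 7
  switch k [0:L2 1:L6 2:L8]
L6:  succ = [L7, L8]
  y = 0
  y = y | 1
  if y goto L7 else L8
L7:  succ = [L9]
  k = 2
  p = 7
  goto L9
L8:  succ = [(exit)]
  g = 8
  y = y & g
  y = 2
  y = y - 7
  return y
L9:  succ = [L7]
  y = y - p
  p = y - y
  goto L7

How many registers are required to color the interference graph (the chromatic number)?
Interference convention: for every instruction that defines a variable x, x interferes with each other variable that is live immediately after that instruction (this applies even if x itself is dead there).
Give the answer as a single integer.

Answer: 3

Derivation:
Per-block:
  L0 def {k,p} use ∅
  L1 def {g,k} use {k}
  L2 def {p,y} use {k,p}
  L3 def {y} use ∅
  L4 def {k,p} use ∅
  L5 def {k} use ∅
  L6 def {y} use ∅
  L7 def {k,p} use ∅
  L8 def {g,y} use {y}
  L9 def {p,y} use {p,y}

Liveness:
  L0: in=∅ out={k,p}
  L1: in={k} out=∅
  L2: in={k,p} out={p,y}
  L3: in=∅ out=∅
  L4: in=∅ out=∅
  L5: in={p,y} out={k,p,y}
  L6: in=∅ out={y}
  L7: in={y} out={p,y}
  L8: in={y} out=∅
  L9: in={p,y} out={y}

Interfere edges:
  g↔{y}
  k↔{p,y}
  p↔{k,y}
  y↔{g,k,p}

Registers:
  {k,p,y} pairwise interfere (3-clique) ⇒ χ ≥ 3
  assign g→R1 k→R1 p→R2 y→R0 — no edge inside a register ⇒ χ ≤ 3
  χ = 3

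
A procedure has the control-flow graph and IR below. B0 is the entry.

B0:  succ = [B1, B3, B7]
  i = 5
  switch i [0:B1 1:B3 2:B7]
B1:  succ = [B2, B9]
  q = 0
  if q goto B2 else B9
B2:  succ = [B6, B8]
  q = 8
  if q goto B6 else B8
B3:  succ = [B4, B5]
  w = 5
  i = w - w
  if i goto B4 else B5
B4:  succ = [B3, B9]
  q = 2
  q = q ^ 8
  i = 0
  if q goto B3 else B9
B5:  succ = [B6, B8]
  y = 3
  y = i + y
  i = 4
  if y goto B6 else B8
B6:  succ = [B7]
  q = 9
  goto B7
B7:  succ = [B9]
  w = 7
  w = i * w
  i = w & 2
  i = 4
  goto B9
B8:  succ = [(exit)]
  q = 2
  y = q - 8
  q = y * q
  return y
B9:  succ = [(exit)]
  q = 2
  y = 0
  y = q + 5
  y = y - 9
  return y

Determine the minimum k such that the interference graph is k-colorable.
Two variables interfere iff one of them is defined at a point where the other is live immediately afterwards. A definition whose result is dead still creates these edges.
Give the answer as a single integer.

def/use:
  B0 def {i} use ∅
  B1 def {q} use ∅
  B2 def {q} use ∅
  B3 def {i,w} use ∅
  B4 def {i,q} use ∅
  B5 def {i,y} use {i}
  B6 def {q} use ∅
  B7 def {i,w} use {i}
  B8 def {q,y} use ∅
  B9 def {q,y} use ∅

Backward fixpoint:
  B0: in=∅ out={i}
  B1: in={i} out={i}
  B2: in={i} out={i}
  B3: in=∅ out={i}
  B4: in=∅ out=∅
  B5: in={i} out={i}
  B6: in={i} out={i}
  B7: in={i} out=∅
  B8: in=∅ out=∅
  B9: in=∅ out=∅

Conflict graph:
  i — {q,w,y}
  q — {i,y}
  w — {i}
  y — {i,q}

Colouring:
  lower bound: {i,q,y} mutually conflict ⇒ χ ≥ 3
  assign i→c0 q→c1 w→c1 y→c2 — no edge inside a register ⇒ χ ≤ 3
  χ = 3

Answer: 3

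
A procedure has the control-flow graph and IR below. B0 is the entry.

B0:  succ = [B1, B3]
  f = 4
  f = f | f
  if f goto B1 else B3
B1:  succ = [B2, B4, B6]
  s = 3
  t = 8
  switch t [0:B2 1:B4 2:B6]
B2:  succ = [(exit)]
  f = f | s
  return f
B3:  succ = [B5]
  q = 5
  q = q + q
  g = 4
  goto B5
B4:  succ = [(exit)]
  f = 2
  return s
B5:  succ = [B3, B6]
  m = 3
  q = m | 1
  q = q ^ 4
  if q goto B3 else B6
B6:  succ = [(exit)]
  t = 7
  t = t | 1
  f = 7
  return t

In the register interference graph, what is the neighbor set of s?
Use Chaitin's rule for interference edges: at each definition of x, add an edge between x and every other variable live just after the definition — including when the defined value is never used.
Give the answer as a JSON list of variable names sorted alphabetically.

Per-block:
  B0 def {f} use ∅
  B1 def {s,t} use ∅
  B2 def {f} use {f,s}
  B3 def {g,q} use ∅
  B4 def {f} use {s}
  B5 def {m,q} use ∅
  B6 def {f,t} use ∅

Backward fixpoint:
  live B0: ∅→{f}
  live B1: {f}→{f,s}
  live B2: {f,s}→∅
  live B3: ∅→∅
  live B4: {s}→∅
  live B5: ∅→∅
  live B6: ∅→∅

Interference:
  f — {s,t}
  g — ∅
  m — ∅
  q — ∅
  s — {f,t}
  t — {f,s}

N(s) = ["f", "t"]

Answer: ["f", "t"]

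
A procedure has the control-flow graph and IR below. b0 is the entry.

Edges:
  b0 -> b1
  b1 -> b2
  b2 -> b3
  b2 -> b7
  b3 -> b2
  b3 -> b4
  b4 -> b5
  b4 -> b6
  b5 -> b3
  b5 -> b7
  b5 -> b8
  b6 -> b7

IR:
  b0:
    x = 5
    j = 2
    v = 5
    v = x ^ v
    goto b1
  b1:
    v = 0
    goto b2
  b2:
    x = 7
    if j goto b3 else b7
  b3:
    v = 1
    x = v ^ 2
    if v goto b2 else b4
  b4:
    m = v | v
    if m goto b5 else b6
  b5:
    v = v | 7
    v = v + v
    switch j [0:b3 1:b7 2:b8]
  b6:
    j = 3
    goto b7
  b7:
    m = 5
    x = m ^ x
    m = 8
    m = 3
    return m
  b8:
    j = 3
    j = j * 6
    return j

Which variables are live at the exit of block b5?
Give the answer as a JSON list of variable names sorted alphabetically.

Answer: ["j", "x"]

Working:
Per-block:
  b0: {j,v,x} / ∅
  b1: {v} / ∅
  b2: {x} / {j}
  b3: {v,x} / ∅
  b4: {m} / {v}
  b5: {v} / {j,v}
  b6: {j} / ∅
  b7: {m,x} / {x}
  b8: {j} / ∅

Live sets:
  live b0: ∅→{j}
  live b1: {j}→{j}
  live b2: {j}→{j,x}
  live b3: {j}→{j,v,x}
  live b4: {j,v,x}→{j,v,x}
  live b5: {j,v,x}→{j,x}
  live b6: {x}→{x}
  live b7: {x}→∅
  live b8: ∅→∅

live-out(b5) = ["j", "x"]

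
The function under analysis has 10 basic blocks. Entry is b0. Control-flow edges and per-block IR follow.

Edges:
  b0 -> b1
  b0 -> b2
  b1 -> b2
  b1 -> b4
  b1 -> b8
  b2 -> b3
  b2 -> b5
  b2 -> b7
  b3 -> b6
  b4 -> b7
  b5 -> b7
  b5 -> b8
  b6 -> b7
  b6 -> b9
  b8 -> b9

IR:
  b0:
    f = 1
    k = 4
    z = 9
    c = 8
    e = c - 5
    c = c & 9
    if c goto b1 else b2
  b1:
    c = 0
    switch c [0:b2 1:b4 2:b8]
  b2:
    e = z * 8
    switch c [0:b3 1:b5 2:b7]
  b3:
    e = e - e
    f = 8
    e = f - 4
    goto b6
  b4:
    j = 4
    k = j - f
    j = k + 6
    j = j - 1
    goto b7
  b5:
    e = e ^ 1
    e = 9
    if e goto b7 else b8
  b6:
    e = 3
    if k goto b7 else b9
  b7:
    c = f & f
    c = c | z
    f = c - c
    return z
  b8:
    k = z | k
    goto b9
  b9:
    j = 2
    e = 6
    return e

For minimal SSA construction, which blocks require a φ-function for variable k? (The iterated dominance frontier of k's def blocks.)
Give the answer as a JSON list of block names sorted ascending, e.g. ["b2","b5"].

Answer: ["b7", "b9"]

Analysis:
idom tree: b1←b0 b2←b0 b3←b2 b4←b1 b5←b2 b6←b3 b7←b0 b8←b0 b9←b0
Dom at joins:
  b2: preds {b0,b1}: {b0} ∩ {b0,b1} = {b0}; idom=b0
  b7: preds {b2,b4,b5,b6}: {b0,b2} ∩ {b0,b1,b4} ∩ {b0,b2,b5} ∩ {b0,b2,b3,b6} = {b0}; idom=b0
  b8: preds {b1,b5}: {b0,b1} ∩ {b0,b2,b5} = {b0}; idom=b0
  b9: preds {b6,b8}: {b0,b2,b3,b6} ∩ {b0,b8} = {b0}; idom=b0

DF walk-up:
  b2←b0: walk · to b0
  b2←b1: walk b1 to b0
  b7←b2: walk b2 to b0
  b7←b4: walk b4→b1 to b0
  b7←b5: walk b5→b2 to b0
  b7←b6: walk b6→b3→b2 to b0
  b8←b1: walk b1 to b0
  b8←b5: walk b5→b2 to b0
  b9←b6: walk b6→b3→b2 to b0
  b9←b8: walk b8 to b0
  b0: DF=∅
  b1: DF={b2,b7,b8}
  b2: DF={b7,b8,b9}
  b3: DF={b7,b9}
  b4: DF={b7}
  b5: DF={b7,b8}
  b6: DF={b7,b9}
  b7: DF=∅
  b8: DF={b9}
  b9: DF=∅

φ for k: defs {b0,b4,b8}
  DF⁺ = {b7,b9}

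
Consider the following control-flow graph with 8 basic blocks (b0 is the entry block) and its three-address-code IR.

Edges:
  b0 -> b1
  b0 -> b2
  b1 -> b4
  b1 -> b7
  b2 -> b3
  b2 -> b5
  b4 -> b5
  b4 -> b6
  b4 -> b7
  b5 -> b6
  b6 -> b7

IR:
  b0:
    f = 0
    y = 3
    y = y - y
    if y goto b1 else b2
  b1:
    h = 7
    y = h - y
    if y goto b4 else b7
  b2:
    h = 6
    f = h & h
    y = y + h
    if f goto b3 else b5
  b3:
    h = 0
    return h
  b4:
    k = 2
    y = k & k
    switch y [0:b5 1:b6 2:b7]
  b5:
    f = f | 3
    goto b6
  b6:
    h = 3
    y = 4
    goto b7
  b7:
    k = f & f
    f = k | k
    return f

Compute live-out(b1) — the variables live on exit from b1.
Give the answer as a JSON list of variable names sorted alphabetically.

def/use:
  b0: def={f,y} ue=∅
  b1: def={h,y} ue={y}
  b2: def={f,h,y} ue={y}
  b3: def={h} ue=∅
  b4: def={k,y} ue=∅
  b5: def={f} ue={f}
  b6: def={h,y} ue=∅
  b7: def={f,k} ue={f}

Backward fixpoint:
  b0 li=∅ lo={f,y}
  b1 li={f,y} lo={f}
  b2 li={y} lo={f}
  b3 li=∅ lo=∅
  b4 li={f} lo={f}
  b5 li={f} lo={f}
  b6 li={f} lo={f}
  b7 li={f} lo=∅

live-out(b1) = ["f"]

Answer: ["f"]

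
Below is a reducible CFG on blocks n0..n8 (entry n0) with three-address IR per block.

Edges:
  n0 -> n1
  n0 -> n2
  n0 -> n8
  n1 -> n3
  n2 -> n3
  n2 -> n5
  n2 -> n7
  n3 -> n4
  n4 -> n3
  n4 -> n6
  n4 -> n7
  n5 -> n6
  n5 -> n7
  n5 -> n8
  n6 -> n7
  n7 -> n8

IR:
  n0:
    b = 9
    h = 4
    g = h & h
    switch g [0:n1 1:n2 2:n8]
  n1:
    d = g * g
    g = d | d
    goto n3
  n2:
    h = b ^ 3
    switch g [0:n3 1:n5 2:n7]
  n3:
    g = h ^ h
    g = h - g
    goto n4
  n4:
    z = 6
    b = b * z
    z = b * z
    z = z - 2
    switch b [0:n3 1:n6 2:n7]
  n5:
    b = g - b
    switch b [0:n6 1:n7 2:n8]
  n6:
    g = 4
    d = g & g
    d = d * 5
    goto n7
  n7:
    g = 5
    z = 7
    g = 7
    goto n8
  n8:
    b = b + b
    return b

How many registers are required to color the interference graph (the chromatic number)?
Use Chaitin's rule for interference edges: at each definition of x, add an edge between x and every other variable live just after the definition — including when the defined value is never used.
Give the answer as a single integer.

Answer: 3

Analysis:
Block summaries:
  n0: {b,g,h} / ∅
  n1: {d,g} / {g}
  n2: {h} / {b,g}
  n3: {g} / {h}
  n4: {b,z} / {b}
  n5: {b} / {b,g}
  n6: {d,g} / ∅
  n7: {g,z} / ∅
  n8: {b} / {b}

Backward fixpoint:
  n0: in=∅ out={b,g,h}
  n1: in={b,g,h} out={b,h}
  n2: in={b,g} out={b,g,h}
  n3: in={b,h} out={b,h}
  n4: in={b,h} out={b,h}
  n5: in={b,g} out={b}
  n6: in={b} out={b}
  n7: in={b} out={b}
  n8: in={b} out=∅

Conflict graph:
  b: {d,g,h,z}
  d: {b,h}
  g: {b,h}
  h: {b,d,g,z}
  z: {b,h}

Chromatic number:
  clique {b,d,h} ⇒ need ≥ 3
  assign b→R0 d→R2 g→R2 h→R1 z→R2 — no edge inside a register ⇒ χ ≤ 3
  χ = 3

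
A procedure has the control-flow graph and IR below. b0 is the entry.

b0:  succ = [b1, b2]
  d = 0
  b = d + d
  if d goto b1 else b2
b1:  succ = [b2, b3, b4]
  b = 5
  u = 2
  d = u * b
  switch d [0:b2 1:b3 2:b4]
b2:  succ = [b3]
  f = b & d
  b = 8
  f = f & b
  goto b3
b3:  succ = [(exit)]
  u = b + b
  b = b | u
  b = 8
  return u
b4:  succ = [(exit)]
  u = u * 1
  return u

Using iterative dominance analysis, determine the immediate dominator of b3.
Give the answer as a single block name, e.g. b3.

Answer: b0

Analysis:
idom tree: b1←b0 b2←b0 b3←b0 b4←b1
Dom∩ at merges:
  b2: preds {b0,b1}: {b0} ∩ {b0,b1} = {b0}; idom=b0
  b3: preds {b1,b2}: {b0,b1} ∩ {b0,b2} = {b0}; idom=b0

idom(b3) = b0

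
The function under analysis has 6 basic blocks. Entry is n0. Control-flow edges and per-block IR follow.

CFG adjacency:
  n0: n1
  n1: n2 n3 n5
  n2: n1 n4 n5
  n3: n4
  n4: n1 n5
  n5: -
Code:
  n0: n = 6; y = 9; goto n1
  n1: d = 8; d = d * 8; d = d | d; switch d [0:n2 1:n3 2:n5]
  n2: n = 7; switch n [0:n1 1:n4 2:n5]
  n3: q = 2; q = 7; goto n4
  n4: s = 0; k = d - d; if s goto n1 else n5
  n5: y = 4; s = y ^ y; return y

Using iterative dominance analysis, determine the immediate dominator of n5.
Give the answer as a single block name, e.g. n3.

Answer: n1

Working:
idom tree: n1←n0 n2←n1 n3←n1 n4←n1 n5←n1
Dom at joins:
  n1: preds {n0,n2,n4}: {n0} ∩ {n0,n1,n2} ∩ {n0,n1,n4} = {n0}; idom=n0
  n4: preds {n2,n3}: {n0,n1,n2} ∩ {n0,n1,n3} = {n0,n1}; idom=n1
  n5: preds {n1,n2,n4}: {n0,n1} ∩ {n0,n1,n2} ∩ {n0,n1,n4} = {n0,n1}; idom=n1

idom(n5) = n1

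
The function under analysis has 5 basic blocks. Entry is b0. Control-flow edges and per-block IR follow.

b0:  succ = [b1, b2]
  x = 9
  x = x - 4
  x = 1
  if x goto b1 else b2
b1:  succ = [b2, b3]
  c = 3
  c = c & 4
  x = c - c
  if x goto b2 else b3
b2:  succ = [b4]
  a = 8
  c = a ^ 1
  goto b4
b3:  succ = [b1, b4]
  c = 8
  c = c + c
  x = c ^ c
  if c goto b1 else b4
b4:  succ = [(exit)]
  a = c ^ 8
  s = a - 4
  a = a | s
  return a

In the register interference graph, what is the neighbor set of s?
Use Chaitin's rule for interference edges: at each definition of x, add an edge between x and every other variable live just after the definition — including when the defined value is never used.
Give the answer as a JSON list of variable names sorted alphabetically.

Block summaries:
  b0 def {x} use ∅
  b1 def {c,x} use ∅
  b2 def {a,c} use ∅
  b3 def {c,x} use ∅
  b4 def {a,s} use {c}

Liveness:
  b0: in=∅ out=∅
  b1: in=∅ out=∅
  b2: in=∅ out={c}
  b3: in=∅ out={c}
  b4: in={c} out=∅

Interfere edges:
  a: {s}
  c: {x}
  s: {a}
  x: {c}

N(s) = ["a"]

Answer: ["a"]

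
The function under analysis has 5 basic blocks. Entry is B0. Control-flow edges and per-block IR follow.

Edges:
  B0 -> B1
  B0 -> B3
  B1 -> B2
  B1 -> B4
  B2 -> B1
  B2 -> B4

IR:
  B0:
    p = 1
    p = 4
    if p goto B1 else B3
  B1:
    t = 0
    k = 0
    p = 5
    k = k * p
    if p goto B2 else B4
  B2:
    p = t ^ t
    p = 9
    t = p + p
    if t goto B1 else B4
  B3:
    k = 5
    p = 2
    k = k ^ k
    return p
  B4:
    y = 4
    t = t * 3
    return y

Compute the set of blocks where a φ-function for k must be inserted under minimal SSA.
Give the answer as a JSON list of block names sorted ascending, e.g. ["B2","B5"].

idom tree: B1←B0 B2←B1 B3←B0 B4←B1
Dom at joins:
  B1: preds {B0,B2}: {B0} ∩ {B0,B1,B2} = {B0}; idom=B0
  B4: preds {B1,B2}: {B0,B1} ∩ {B0,B1,B2} = {B0,B1}; idom=B1

DF walk-up:
  B1←B0: walk · to B0
  B1←B2: walk B2→B1 to B0
  B4←B1: walk · to B1
  B4←B2: walk B2 to B1
  DF(B0)=∅
  DF(B1)={B1}
  DF(B2)={B1,B4}
  DF(B3)=∅
  DF(B4)=∅

φ for k: defs {B1,B3}
  DF⁺ = {B1}

Answer: ["B1"]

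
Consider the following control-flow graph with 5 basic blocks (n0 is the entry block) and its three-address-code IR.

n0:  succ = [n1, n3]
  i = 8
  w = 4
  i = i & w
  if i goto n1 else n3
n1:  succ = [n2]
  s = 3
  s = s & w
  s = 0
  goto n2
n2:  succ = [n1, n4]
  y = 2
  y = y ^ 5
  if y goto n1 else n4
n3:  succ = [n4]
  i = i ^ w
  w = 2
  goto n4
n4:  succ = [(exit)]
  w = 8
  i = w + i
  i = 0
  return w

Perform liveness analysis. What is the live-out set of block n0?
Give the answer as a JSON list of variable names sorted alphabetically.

Answer: ["i", "w"]

Derivation:
def/use:
  n0: def={i,w} ue=∅
  n1: def={s} ue={w}
  n2: def={y} ue=∅
  n3: def={i,w} ue={i,w}
  n4: def={i,w} ue={i}

Liveness:
  live n0: ∅→{i,w}
  live n1: {i,w}→{i,w}
  live n2: {i,w}→{i,w}
  live n3: {i,w}→{i}
  live n4: {i}→∅

live-out(n0) = ["i", "w"]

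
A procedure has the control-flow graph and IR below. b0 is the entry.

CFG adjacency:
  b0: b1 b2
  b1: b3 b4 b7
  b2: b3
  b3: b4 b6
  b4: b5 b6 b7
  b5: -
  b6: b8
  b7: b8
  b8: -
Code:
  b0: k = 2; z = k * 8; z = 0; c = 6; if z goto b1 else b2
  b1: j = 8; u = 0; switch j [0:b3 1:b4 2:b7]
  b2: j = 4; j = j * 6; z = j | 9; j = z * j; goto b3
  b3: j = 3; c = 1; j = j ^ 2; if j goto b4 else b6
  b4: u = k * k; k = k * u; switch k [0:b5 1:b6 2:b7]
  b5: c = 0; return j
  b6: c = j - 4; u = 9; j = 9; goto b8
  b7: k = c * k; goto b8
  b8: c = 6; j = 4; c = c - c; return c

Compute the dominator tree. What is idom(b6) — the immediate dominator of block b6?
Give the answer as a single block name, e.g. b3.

idom tree: b1←b0 b2←b0 b3←b0 b4←b0 b5←b4 b6←b0 b7←b0 b8←b0
Dom∩ at merges:
  b3: preds {b1,b2}: {b0,b1} ∩ {b0,b2} = {b0}; idom=b0
  b4: preds {b1,b3}: {b0,b1} ∩ {b0,b3} = {b0}; idom=b0
  b6: preds {b3,b4}: {b0,b3} ∩ {b0,b4} = {b0}; idom=b0
  b7: preds {b1,b4}: {b0,b1} ∩ {b0,b4} = {b0}; idom=b0
  b8: preds {b6,b7}: {b0,b6} ∩ {b0,b7} = {b0}; idom=b0

idom(b6) = b0

Answer: b0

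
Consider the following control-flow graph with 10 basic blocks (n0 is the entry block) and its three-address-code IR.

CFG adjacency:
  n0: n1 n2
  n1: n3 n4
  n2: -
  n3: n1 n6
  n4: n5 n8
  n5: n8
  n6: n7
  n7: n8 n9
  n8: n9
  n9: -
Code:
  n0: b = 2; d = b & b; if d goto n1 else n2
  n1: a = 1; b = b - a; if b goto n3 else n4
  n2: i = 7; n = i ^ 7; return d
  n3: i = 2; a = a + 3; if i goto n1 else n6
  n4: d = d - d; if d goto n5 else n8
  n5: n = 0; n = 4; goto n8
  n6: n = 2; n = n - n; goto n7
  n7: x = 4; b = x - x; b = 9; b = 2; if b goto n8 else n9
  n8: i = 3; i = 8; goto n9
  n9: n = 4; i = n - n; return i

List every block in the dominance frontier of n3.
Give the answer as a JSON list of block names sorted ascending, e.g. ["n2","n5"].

Answer: ["n1", "n8", "n9"]

Analysis:
idom tree: n1←n0 n2←n0 n3←n1 n4←n1 n5←n4 n6←n3 n7←n6 n8←n1 n9←n1
Dom∩ at merges:
  n1: preds {n0,n3}: {n0} ∩ {n0,n1,n3} = {n0}; idom=n0
  n8: preds {n4,n5,n7}: {n0,n1,n4} ∩ {n0,n1,n4,n5} ∩ {n0,n1,n3,n6,n7} = {n0,n1}; idom=n1
  n9: preds {n7,n8}: {n0,n1,n3,n6,n7} ∩ {n0,n1,n8} = {n0,n1}; idom=n1

DF walk-up:
  join n1 pred n0: · stop@n0
  join n1 pred n3: n3→n1 stop@n0
  join n8 pred n4: n4 stop@n1
  join n8 pred n5: n5→n4 stop@n1
  join n8 pred n7: n7→n6→n3 stop@n1
  join n9 pred n7: n7→n6→n3 stop@n1
  join n9 pred n8: n8 stop@n1
  n0 → ∅
  n1 → {n1}
  n2 → ∅
  n3 → {n1,n8,n9}
  n4 → {n8}
  n5 → {n8}
  n6 → {n8,n9}
  n7 → {n8,n9}
  n8 → {n9}
  n9 → ∅

DF(n3) = ["n1", "n8", "n9"]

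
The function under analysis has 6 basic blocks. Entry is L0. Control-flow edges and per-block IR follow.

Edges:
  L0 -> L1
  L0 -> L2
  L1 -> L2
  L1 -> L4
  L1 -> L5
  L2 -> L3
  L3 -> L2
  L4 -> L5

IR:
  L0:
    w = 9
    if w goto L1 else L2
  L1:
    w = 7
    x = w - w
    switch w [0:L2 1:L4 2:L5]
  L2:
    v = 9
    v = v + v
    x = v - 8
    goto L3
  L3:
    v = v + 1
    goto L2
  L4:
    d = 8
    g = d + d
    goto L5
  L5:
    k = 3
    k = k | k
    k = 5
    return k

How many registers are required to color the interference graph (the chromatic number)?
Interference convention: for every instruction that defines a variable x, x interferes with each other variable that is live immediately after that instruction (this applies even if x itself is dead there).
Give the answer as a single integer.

Per-block:
  L0: {w} / ∅
  L1: {w,x} / ∅
  L2: {v,x} / ∅
  L3: {v} / {v}
  L4: {d,g} / ∅
  L5: {k} / ∅

Live sets:
  live L0: ∅→∅
  live L1: ∅→∅
  live L2: ∅→{v}
  live L3: {v}→∅
  live L4: ∅→∅
  live L5: ∅→∅

Interfere edges:
  d: ∅
  g: ∅
  k: ∅
  v: {x}
  w: {x}
  x: {v,w}

Colouring:
  lower bound: {v,x} mutually conflict ⇒ χ ≥ 2
  assign d→R0 g→R0 k→R0 v→R1 w→R1 x→R0 — no edge inside a register ⇒ χ ≤ 2
  χ = 2

Answer: 2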